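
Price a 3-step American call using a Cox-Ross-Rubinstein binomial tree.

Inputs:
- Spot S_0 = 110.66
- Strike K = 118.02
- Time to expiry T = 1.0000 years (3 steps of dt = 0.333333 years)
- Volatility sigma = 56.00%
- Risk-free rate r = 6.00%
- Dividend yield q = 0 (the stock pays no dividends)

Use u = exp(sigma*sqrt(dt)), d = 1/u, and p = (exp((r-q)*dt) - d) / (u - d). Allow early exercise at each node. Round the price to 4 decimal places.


Answer: Price = V(0,0) = 25.9707

Derivation:
dt = T/N = 0.333333
u = exp(sigma*sqrt(dt)) = 1.381702; d = 1/u = 0.723745
p = (exp((r-q)*dt) - d) / (u - d) = 0.450571
Discount per step: exp(-r*dt) = 0.980199
Stock lattice S(k, i) with i counting down-moves:
  k=0: S(0,0) = 110.6600
  k=1: S(1,0) = 152.8992; S(1,1) = 80.0896
  k=2: S(2,0) = 211.2611; S(2,1) = 110.6600; S(2,2) = 57.9645
  k=3: S(3,0) = 291.8999; S(3,1) = 152.8992; S(3,2) = 80.0896; S(3,3) = 41.9515
Terminal payoffs V(N, i) = max(S_T - K, 0):
  V(3,0) = 173.879887; V(3,1) = 34.879155; V(3,2) = 0.000000; V(3,3) = 0.000000
Backward induction: V(k, i) = exp(-r*dt) * [p * V(k+1, i) + (1-p) * V(k+1, i+1)]; then take max(V_cont, immediate exercise) for American.
  V(2,0) = exp(-r*dt) * [p*173.879887 + (1-p)*34.879155] = 95.578038; exercise = 93.241085; V(2,0) = max -> 95.578038
  V(2,1) = exp(-r*dt) * [p*34.879155 + (1-p)*0.000000] = 15.404345; exercise = 0.000000; V(2,1) = max -> 15.404345
  V(2,2) = exp(-r*dt) * [p*0.000000 + (1-p)*0.000000] = 0.000000; exercise = 0.000000; V(2,2) = max -> 0.000000
  V(1,0) = exp(-r*dt) * [p*95.578038 + (1-p)*15.404345] = 50.507951; exercise = 34.879155; V(1,0) = max -> 50.507951
  V(1,1) = exp(-r*dt) * [p*15.404345 + (1-p)*0.000000] = 6.803314; exercise = 0.000000; V(1,1) = max -> 6.803314
  V(0,0) = exp(-r*dt) * [p*50.507951 + (1-p)*6.803314] = 25.970709; exercise = 0.000000; V(0,0) = max -> 25.970709


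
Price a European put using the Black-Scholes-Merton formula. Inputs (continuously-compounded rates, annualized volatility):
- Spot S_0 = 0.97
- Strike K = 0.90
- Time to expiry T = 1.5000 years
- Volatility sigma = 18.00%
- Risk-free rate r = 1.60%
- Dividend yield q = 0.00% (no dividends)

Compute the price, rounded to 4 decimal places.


d1 = (ln(S/K) + (r - q + 0.5*sigma^2) * T) / (sigma * sqrt(T)) = 0.55885248
d2 = d1 - sigma * sqrt(T) = 0.33839841
exp(-rT) = 0.97628571; exp(-qT) = 1.00000000
P = K * exp(-rT) * N(-d2) - S_0 * exp(-qT) * N(-d1)
N(-d1) = 0.28813120; N(-d2) = 0.36753149
P = 0.9000 * 0.97628571 * 0.36753149 - 0.9700 * 1.00000000 * 0.28813120 = 0.0434

Answer: Price = 0.0434


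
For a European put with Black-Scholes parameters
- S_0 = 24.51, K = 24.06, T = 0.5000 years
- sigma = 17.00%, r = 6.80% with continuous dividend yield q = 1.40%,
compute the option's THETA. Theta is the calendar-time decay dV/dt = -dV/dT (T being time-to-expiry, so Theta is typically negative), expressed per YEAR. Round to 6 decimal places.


Answer: Theta = -0.579610

Derivation:
d1 = 0.4388677953; d2 = 0.3186596425
phi(d1) = 0.3623150999; exp(-qT) = 0.9930244429; exp(-rT) = 0.9665715046
Theta = -S*exp(-qT)*phi(d1)*sigma/(2*sqrt(T)) + r*K*exp(-rT)*N(-d2) - q*S*exp(-qT)*N(-d1)
N(-d1) = 0.3303786665; N(-d2) = 0.3749923105; sqrt(T) = 0.7071067812
Term 1 = -24.5100 * 0.9930244429 * 0.3623150999 * 0.1700 / (2 * 0.7071067812) = -1.0600433052
Term 2 = 0.0680 * 24.0600 * 0.9665715046 * 0.3749923105 = 0.5930084551
Term 3 = -0.0140 * 24.5100 * 0.9930244429 * 0.3303786665 = -0.1125753437
Theta = -1.0600433052 + (0.5930084551) + (-0.1125753437) = -0.579610


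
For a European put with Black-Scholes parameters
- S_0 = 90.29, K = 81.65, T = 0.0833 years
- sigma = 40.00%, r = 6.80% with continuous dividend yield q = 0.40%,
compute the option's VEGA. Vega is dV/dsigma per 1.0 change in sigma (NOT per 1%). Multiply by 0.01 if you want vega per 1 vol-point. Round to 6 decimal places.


d1 = 0.9751672571; d2 = 0.8597202996
phi(d1) = 0.2479782786; exp(-qT) = 0.9996668555; exp(-rT) = 0.9943516125
Vega = S * exp(-qT) * phi(d1) * sqrt(T) = 90.2900 * 0.9996668555 * 0.2479782786 * 0.2886173938 = 6.459979

Answer: Vega = 6.459979


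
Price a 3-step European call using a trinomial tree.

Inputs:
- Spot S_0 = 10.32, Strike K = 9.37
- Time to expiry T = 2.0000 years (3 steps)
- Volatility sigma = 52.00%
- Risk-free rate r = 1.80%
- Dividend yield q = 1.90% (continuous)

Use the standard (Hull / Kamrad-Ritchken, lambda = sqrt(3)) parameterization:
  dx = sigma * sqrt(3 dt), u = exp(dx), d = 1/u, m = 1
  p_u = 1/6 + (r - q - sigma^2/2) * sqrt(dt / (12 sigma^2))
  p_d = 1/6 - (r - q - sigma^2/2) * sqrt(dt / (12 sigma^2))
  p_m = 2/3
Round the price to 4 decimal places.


Answer: Price = V(0,0) = 2.9382

Derivation:
dt = T/N = 0.666667; dx = sigma*sqrt(3*dt) = 0.735391
u = exp(dx) = 2.086298; d = 1/u = 0.479318
p_u = 0.104931, p_m = 0.666667, p_d = 0.228403
Discount per step: exp(-r*dt) = 0.988072
Stock lattice S(k, j) with j the centered position index:
  k=0: S(0,+0) = 10.3200
  k=1: S(1,-1) = 4.9466; S(1,+0) = 10.3200; S(1,+1) = 21.5306
  k=2: S(2,-2) = 2.3710; S(2,-1) = 4.9466; S(2,+0) = 10.3200; S(2,+1) = 21.5306; S(2,+2) = 44.9192
  k=3: S(3,-3) = 1.1365; S(3,-2) = 2.3710; S(3,-1) = 4.9466; S(3,+0) = 10.3200; S(3,+1) = 21.5306; S(3,+2) = 44.9192; S(3,+3) = 93.7149
Terminal payoffs V(N, j) = max(S_T - K, 0):
  V(3,-3) = 0.000000; V(3,-2) = 0.000000; V(3,-1) = 0.000000; V(3,+0) = 0.950000; V(3,+1) = 12.160592; V(3,+2) = 35.549224; V(3,+3) = 84.344874
Backward induction: V(k, j) = exp(-r*dt) * [p_u * V(k+1, j+1) + p_m * V(k+1, j) + p_d * V(k+1, j-1)]
  V(2,-2) = exp(-r*dt) * [p_u*0.000000 + p_m*0.000000 + p_d*0.000000] = 0.000000
  V(2,-1) = exp(-r*dt) * [p_u*0.950000 + p_m*0.000000 + p_d*0.000000] = 0.098495
  V(2,+0) = exp(-r*dt) * [p_u*12.160592 + p_m*0.950000 + p_d*0.000000] = 1.886579
  V(2,+1) = exp(-r*dt) * [p_u*35.549224 + p_m*12.160592 + p_d*0.950000] = 11.910466
  V(2,+2) = exp(-r*dt) * [p_u*84.344874 + p_m*35.549224 + p_d*12.160592] = 34.905974
  V(1,-1) = exp(-r*dt) * [p_u*1.886579 + p_m*0.098495 + p_d*0.000000] = 0.260479
  V(1,+0) = exp(-r*dt) * [p_u*11.910466 + p_m*1.886579 + p_d*0.098495] = 2.499812
  V(1,+1) = exp(-r*dt) * [p_u*34.905974 + p_m*11.910466 + p_d*1.886579] = 11.890378
  V(0,+0) = exp(-r*dt) * [p_u*11.890378 + p_m*2.499812 + p_d*0.260479] = 2.938231


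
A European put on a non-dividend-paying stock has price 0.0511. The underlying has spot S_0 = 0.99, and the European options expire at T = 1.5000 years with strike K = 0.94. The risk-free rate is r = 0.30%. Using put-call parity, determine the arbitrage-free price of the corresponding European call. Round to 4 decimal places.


Put-call parity: C - P = S_0 * exp(-qT) - K * exp(-rT).
S_0 * exp(-qT) = 0.9900 * 1.00000000 = 0.99000000
K * exp(-rT) = 0.9400 * 0.99551011 = 0.93577950
C = P + S*exp(-qT) - K*exp(-rT)
C = 0.0511 + 0.99000000 - 0.93577950 = 0.1053

Answer: Call price = 0.1053


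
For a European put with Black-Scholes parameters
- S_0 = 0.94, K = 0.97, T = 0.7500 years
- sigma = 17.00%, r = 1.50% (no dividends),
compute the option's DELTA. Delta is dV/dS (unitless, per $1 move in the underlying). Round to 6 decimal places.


Answer: Delta = -0.525262

Derivation:
d1 = -0.0633638268; d2 = -0.2105881455
phi(d1) = 0.3981422122; exp(-qT) = 1.0000000000; exp(-rT) = 0.9888130446
N(-d1) = 0.5252616043
Delta = -exp(-qT) * N(-d1) = -1.0000000000 * 0.5252616043 = -0.525262


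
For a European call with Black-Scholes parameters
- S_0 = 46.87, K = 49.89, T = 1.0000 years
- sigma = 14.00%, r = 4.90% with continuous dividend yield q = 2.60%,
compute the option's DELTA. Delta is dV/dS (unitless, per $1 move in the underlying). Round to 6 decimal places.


Answer: Delta = 0.405477

Derivation:
d1 = -0.2117340710; d2 = -0.3517340710
phi(d1) = 0.3900992084; exp(-qT) = 0.9743350896; exp(-rT) = 0.9521811297
N(d1) = 0.4161572529
Delta = exp(-qT) * N(d1) = 0.9743350896 * 0.4161572529 = 0.405477


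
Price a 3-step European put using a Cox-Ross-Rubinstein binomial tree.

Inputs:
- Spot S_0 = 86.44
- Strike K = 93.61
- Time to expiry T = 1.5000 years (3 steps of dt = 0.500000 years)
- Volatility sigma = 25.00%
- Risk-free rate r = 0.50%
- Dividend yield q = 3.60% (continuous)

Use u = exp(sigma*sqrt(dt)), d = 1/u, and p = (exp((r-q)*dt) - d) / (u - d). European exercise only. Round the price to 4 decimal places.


Answer: Price = V(0,0) = 17.5734

Derivation:
dt = T/N = 0.500000
u = exp(sigma*sqrt(dt)) = 1.193365; d = 1/u = 0.837967
p = (exp((r-q)*dt) - d) / (u - d) = 0.412644
Discount per step: exp(-r*dt) = 0.997503
Stock lattice S(k, i) with i counting down-moves:
  k=0: S(0,0) = 86.4400
  k=1: S(1,0) = 103.1544; S(1,1) = 72.4339
  k=2: S(2,0) = 123.1008; S(2,1) = 86.4400; S(2,2) = 60.6972
  k=3: S(3,0) = 146.9042; S(3,1) = 103.1544; S(3,2) = 72.4339; S(3,3) = 50.8622
Terminal payoffs V(N, i) = max(K - S_T, 0):
  V(3,0) = 0.000000; V(3,1) = 0.000000; V(3,2) = 21.176142; V(3,3) = 42.747778
Backward induction: V(k, i) = exp(-r*dt) * [p * V(k+1, i) + (1-p) * V(k+1, i+1)].
  V(2,0) = exp(-r*dt) * [p*0.000000 + (1-p)*0.000000] = 0.000000
  V(2,1) = exp(-r*dt) * [p*0.000000 + (1-p)*21.176142] = 12.406885
  V(2,2) = exp(-r*dt) * [p*21.176142 + (1-p)*42.747778] = 33.761868
  V(1,0) = exp(-r*dt) * [p*0.000000 + (1-p)*12.406885] = 7.269066
  V(1,1) = exp(-r*dt) * [p*12.406885 + (1-p)*33.761868] = 24.887572
  V(0,0) = exp(-r*dt) * [p*7.269066 + (1-p)*24.887572] = 17.573418


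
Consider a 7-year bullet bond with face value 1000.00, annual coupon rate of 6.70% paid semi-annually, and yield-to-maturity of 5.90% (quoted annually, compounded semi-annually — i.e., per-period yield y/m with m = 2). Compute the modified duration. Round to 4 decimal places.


Answer: Modified duration = 5.5696

Derivation:
Coupon per period c = face * coupon_rate / m = 33.500000
Periods per year m = 2; per-period yield y/m = 0.029500
Number of cashflows N = 14
Cashflows (t years, CF_t, discount factor 1/(1+y/m)^(m*t), PV):
  t = 0.5000: CF_t = 33.500000, DF = 0.971345, PV = 32.540068
  t = 1.0000: CF_t = 33.500000, DF = 0.943512, PV = 31.607643
  t = 1.5000: CF_t = 33.500000, DF = 0.916476, PV = 30.701935
  t = 2.0000: CF_t = 33.500000, DF = 0.890214, PV = 29.822181
  t = 2.5000: CF_t = 33.500000, DF = 0.864706, PV = 28.967636
  t = 3.0000: CF_t = 33.500000, DF = 0.839928, PV = 28.137577
  t = 3.5000: CF_t = 33.500000, DF = 0.815860, PV = 27.331304
  t = 4.0000: CF_t = 33.500000, DF = 0.792482, PV = 26.548134
  t = 4.5000: CF_t = 33.500000, DF = 0.769773, PV = 25.787405
  t = 5.0000: CF_t = 33.500000, DF = 0.747716, PV = 25.048475
  t = 5.5000: CF_t = 33.500000, DF = 0.726290, PV = 24.330719
  t = 6.0000: CF_t = 33.500000, DF = 0.705479, PV = 23.633530
  t = 6.5000: CF_t = 33.500000, DF = 0.685263, PV = 22.956319
  t = 7.0000: CF_t = 1033.500000, DF = 0.665627, PV = 687.925753
Price P = sum_t PV_t = 1045.338679
First compute Macaulay numerator sum_t t * PV_t:
  t * PV_t at t = 0.5000: 16.270034
  t * PV_t at t = 1.0000: 31.607643
  t * PV_t at t = 1.5000: 46.052903
  t * PV_t at t = 2.0000: 59.644362
  t * PV_t at t = 2.5000: 72.419090
  t * PV_t at t = 3.0000: 84.412732
  t * PV_t at t = 3.5000: 95.659563
  t * PV_t at t = 4.0000: 106.192536
  t * PV_t at t = 4.5000: 116.043324
  t * PV_t at t = 5.0000: 125.242377
  t * PV_t at t = 5.5000: 133.818956
  t * PV_t at t = 6.0000: 141.801180
  t * PV_t at t = 6.5000: 149.216071
  t * PV_t at t = 7.0000: 4815.480268
Macaulay duration D = 5993.861039 / 1045.338679 = 5.733894
Modified duration = D / (1 + y/m) = 5.733894 / (1 + 0.029500) = 5.569591


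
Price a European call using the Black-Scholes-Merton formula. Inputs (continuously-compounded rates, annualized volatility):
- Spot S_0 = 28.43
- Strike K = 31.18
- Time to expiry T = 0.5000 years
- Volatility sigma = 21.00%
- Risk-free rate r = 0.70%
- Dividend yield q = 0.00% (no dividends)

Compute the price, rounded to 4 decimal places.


d1 = (ln(S/K) + (r - q + 0.5*sigma^2) * T) / (sigma * sqrt(T)) = -0.52397918
d2 = d1 - sigma * sqrt(T) = -0.67247160
exp(-rT) = 0.99650612; exp(-qT) = 1.00000000
C = S_0 * exp(-qT) * N(d1) - K * exp(-rT) * N(d2)
N(d1) = 0.30014651; N(d2) = 0.25064176
C = 28.4300 * 1.00000000 * 0.30014651 - 31.1800 * 0.99650612 * 0.25064176 = 0.7455

Answer: Price = 0.7455


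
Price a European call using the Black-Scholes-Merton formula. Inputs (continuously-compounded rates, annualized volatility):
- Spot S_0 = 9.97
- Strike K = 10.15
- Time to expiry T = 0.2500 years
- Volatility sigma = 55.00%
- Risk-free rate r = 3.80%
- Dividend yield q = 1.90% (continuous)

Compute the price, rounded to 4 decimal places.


d1 = (ln(S/K) + (r - q + 0.5*sigma^2) * T) / (sigma * sqrt(T)) = 0.08970683
d2 = d1 - sigma * sqrt(T) = -0.18529317
exp(-rT) = 0.99054498; exp(-qT) = 0.99526126
C = S_0 * exp(-qT) * N(d1) - K * exp(-rT) * N(d2)
N(d1) = 0.53573991; N(d2) = 0.42649955
C = 9.9700 * 0.99526126 * 0.53573991 - 10.1500 * 0.99054498 * 0.42649955 = 1.0280

Answer: Price = 1.0280


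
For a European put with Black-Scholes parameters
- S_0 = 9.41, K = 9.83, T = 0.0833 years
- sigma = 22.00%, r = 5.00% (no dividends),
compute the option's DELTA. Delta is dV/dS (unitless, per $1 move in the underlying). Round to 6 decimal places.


d1 = -0.5903556588; d2 = -0.6538514854
phi(d1) = 0.3351428450; exp(-qT) = 1.0000000000; exp(-rT) = 0.9958436616
N(-d1) = 0.7225238842
Delta = -exp(-qT) * N(-d1) = -1.0000000000 * 0.7225238842 = -0.722524

Answer: Delta = -0.722524


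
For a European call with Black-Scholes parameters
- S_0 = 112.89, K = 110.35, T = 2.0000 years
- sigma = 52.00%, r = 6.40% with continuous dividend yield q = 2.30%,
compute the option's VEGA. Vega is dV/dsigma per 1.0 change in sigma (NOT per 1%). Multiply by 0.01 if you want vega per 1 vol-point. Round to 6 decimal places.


d1 = 0.5101459412; d2 = -0.2252451113
phi(d1) = 0.3502658036; exp(-qT) = 0.9550419622; exp(-rT) = 0.8798533791
Vega = S * exp(-qT) * phi(d1) * sqrt(T) = 112.8900 * 0.9550419622 * 0.3502658036 * 1.4142135624 = 53.406075

Answer: Vega = 53.406075


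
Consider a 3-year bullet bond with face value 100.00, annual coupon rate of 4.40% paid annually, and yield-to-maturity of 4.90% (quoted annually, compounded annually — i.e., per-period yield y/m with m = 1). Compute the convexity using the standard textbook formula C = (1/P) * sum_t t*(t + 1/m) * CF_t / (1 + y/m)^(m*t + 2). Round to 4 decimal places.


Answer: Convexity = 10.2976

Derivation:
Coupon per period c = face * coupon_rate / m = 4.400000
Periods per year m = 1; per-period yield y/m = 0.049000
Number of cashflows N = 3
Cashflows (t years, CF_t, discount factor 1/(1+y/m)^(m*t), PV):
  t = 1.0000: CF_t = 4.400000, DF = 0.953289, PV = 4.194471
  t = 2.0000: CF_t = 4.400000, DF = 0.908760, PV = 3.998542
  t = 3.0000: CF_t = 104.400000, DF = 0.866310, PV = 90.442807
Price P = sum_t PV_t = 98.635821
Convexity numerator sum_t t*(t + 1/m) * CF_t / (1+y/m)^(m*t + 2):
  t = 1.0000: term = 7.623532
  t = 2.0000: term = 21.802283
  t = 3.0000: term = 986.289259
Convexity = (1/P) * sum = 1015.715074 / 98.635821 = 10.297629


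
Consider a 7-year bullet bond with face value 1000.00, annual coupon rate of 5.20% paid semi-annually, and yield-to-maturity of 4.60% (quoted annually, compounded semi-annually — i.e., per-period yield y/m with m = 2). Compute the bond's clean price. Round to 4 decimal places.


Coupon per period c = face * coupon_rate / m = 26.000000
Periods per year m = 2; per-period yield y/m = 0.023000
Number of cashflows N = 14
Cashflows (t years, CF_t, discount factor 1/(1+y/m)^(m*t), PV):
  t = 0.5000: CF_t = 26.000000, DF = 0.977517, PV = 25.415445
  t = 1.0000: CF_t = 26.000000, DF = 0.955540, PV = 24.844032
  t = 1.5000: CF_t = 26.000000, DF = 0.934056, PV = 24.285466
  t = 2.0000: CF_t = 26.000000, DF = 0.913056, PV = 23.739459
  t = 2.5000: CF_t = 26.000000, DF = 0.892528, PV = 23.205727
  t = 3.0000: CF_t = 26.000000, DF = 0.872461, PV = 22.683995
  t = 3.5000: CF_t = 26.000000, DF = 0.852846, PV = 22.173993
  t = 4.0000: CF_t = 26.000000, DF = 0.833671, PV = 21.675458
  t = 4.5000: CF_t = 26.000000, DF = 0.814928, PV = 21.188131
  t = 5.0000: CF_t = 26.000000, DF = 0.796606, PV = 20.711760
  t = 5.5000: CF_t = 26.000000, DF = 0.778696, PV = 20.246100
  t = 6.0000: CF_t = 26.000000, DF = 0.761189, PV = 19.790909
  t = 6.5000: CF_t = 26.000000, DF = 0.744075, PV = 19.345952
  t = 7.0000: CF_t = 1026.000000, DF = 0.727346, PV = 746.257122
Price P = sum_t PV_t = 1035.563549

Answer: Price = 1035.5635


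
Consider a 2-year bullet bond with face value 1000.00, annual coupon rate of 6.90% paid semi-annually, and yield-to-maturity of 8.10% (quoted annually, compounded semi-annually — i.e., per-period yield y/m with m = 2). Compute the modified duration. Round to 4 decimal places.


Answer: Modified duration = 1.8269

Derivation:
Coupon per period c = face * coupon_rate / m = 34.500000
Periods per year m = 2; per-period yield y/m = 0.040500
Number of cashflows N = 4
Cashflows (t years, CF_t, discount factor 1/(1+y/m)^(m*t), PV):
  t = 0.5000: CF_t = 34.500000, DF = 0.961076, PV = 33.157136
  t = 1.0000: CF_t = 34.500000, DF = 0.923668, PV = 31.866541
  t = 1.5000: CF_t = 34.500000, DF = 0.887715, PV = 30.626181
  t = 2.0000: CF_t = 1034.500000, DF = 0.853162, PV = 882.596410
Price P = sum_t PV_t = 978.246268
First compute Macaulay numerator sum_t t * PV_t:
  t * PV_t at t = 0.5000: 16.578568
  t * PV_t at t = 1.0000: 31.866541
  t * PV_t at t = 1.5000: 45.939271
  t * PV_t at t = 2.0000: 1765.192821
Macaulay duration D = 1859.577201 / 978.246268 = 1.900930
Modified duration = D / (1 + y/m) = 1.900930 / (1 + 0.040500) = 1.826939


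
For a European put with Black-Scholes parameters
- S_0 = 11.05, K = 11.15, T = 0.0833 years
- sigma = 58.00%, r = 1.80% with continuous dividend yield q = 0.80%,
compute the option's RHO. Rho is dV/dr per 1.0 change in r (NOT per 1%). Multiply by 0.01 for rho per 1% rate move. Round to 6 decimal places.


d1 = 0.0348569695; d2 = -0.1325411189
phi(d1) = 0.3986999949; exp(-qT) = 0.9993338220; exp(-rT) = 0.9985017235
N(-d2) = 0.5527218492
Rho = -K*T*exp(-rT)*N(-d2) = -11.1500 * 0.0833 * 0.9985017235 * 0.5527218492 = -0.512596

Answer: Rho = -0.512596


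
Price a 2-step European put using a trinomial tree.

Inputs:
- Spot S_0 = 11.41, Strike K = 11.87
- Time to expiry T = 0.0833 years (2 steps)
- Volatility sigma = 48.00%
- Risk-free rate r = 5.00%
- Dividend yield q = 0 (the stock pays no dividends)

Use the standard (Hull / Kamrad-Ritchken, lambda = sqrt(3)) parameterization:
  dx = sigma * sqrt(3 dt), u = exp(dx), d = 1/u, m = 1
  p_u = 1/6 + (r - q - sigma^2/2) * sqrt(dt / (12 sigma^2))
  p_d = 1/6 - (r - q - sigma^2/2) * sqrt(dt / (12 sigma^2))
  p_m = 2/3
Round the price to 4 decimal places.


Answer: Price = V(0,0) = 0.8624

Derivation:
dt = T/N = 0.041650; dx = sigma*sqrt(3*dt) = 0.169672
u = exp(dx) = 1.184916; d = 1/u = 0.843942
p_u = 0.158664, p_m = 0.666667, p_d = 0.174669
Discount per step: exp(-r*dt) = 0.997920
Stock lattice S(k, j) with j the centered position index:
  k=0: S(0,+0) = 11.4100
  k=1: S(1,-1) = 9.6294; S(1,+0) = 11.4100; S(1,+1) = 13.5199
  k=2: S(2,-2) = 8.1266; S(2,-1) = 9.6294; S(2,+0) = 11.4100; S(2,+1) = 13.5199; S(2,+2) = 16.0199
Terminal payoffs V(N, j) = max(K - S_T, 0):
  V(2,-2) = 3.743366; V(2,-1) = 2.240623; V(2,+0) = 0.460000; V(2,+1) = 0.000000; V(2,+2) = 0.000000
Backward induction: V(k, j) = exp(-r*dt) * [p_u * V(k+1, j+1) + p_m * V(k+1, j) + p_d * V(k+1, j-1)]
  V(1,-1) = exp(-r*dt) * [p_u*0.460000 + p_m*2.240623 + p_d*3.743366] = 2.215965
  V(1,+0) = exp(-r*dt) * [p_u*0.000000 + p_m*0.460000 + p_d*2.240623] = 0.696582
  V(1,+1) = exp(-r*dt) * [p_u*0.000000 + p_m*0.000000 + p_d*0.460000] = 0.080181
  V(0,+0) = exp(-r*dt) * [p_u*0.080181 + p_m*0.696582 + p_d*2.215965] = 0.862373


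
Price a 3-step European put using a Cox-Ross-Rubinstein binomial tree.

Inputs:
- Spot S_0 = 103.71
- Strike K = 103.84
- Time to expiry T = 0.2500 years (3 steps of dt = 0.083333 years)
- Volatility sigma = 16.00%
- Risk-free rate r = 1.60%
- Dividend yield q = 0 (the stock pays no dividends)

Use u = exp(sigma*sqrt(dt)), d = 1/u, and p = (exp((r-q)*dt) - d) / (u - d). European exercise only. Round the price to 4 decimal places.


Answer: Price = V(0,0) = 3.4443

Derivation:
dt = T/N = 0.083333
u = exp(sigma*sqrt(dt)) = 1.047271; d = 1/u = 0.954862
p = (exp((r-q)*dt) - d) / (u - d) = 0.502893
Discount per step: exp(-r*dt) = 0.998668
Stock lattice S(k, i) with i counting down-moves:
  k=0: S(0,0) = 103.7100
  k=1: S(1,0) = 108.6125; S(1,1) = 99.0288
  k=2: S(2,0) = 113.7468; S(2,1) = 103.7100; S(2,2) = 94.5589
  k=3: S(3,0) = 119.1237; S(3,1) = 108.6125; S(3,2) = 99.0288; S(3,3) = 90.2907
Terminal payoffs V(N, i) = max(K - S_T, 0):
  V(3,0) = 0.000000; V(3,1) = 0.000000; V(3,2) = 4.811219; V(3,3) = 13.549299
Backward induction: V(k, i) = exp(-r*dt) * [p * V(k+1, i) + (1-p) * V(k+1, i+1)].
  V(2,0) = exp(-r*dt) * [p*0.000000 + (1-p)*0.000000] = 0.000000
  V(2,1) = exp(-r*dt) * [p*0.000000 + (1-p)*4.811219] = 2.388503
  V(2,2) = exp(-r*dt) * [p*4.811219 + (1-p)*13.549299] = 9.142779
  V(1,0) = exp(-r*dt) * [p*0.000000 + (1-p)*2.388503] = 1.185759
  V(1,1) = exp(-r*dt) * [p*2.388503 + (1-p)*9.142779] = 5.738442
  V(0,0) = exp(-r*dt) * [p*1.185759 + (1-p)*5.738442] = 3.444333


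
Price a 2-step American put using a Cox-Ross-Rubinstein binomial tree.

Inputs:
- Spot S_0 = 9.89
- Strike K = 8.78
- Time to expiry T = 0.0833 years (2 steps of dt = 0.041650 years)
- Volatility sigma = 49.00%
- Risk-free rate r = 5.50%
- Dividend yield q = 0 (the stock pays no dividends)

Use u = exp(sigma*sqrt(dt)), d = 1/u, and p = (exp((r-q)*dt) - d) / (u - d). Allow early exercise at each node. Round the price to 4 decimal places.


Answer: Price = V(0,0) = 0.1792

Derivation:
dt = T/N = 0.041650
u = exp(sigma*sqrt(dt)) = 1.105172; d = 1/u = 0.904837
p = (exp((r-q)*dt) - d) / (u - d) = 0.486468
Discount per step: exp(-r*dt) = 0.997712
Stock lattice S(k, i) with i counting down-moves:
  k=0: S(0,0) = 9.8900
  k=1: S(1,0) = 10.9301; S(1,1) = 8.9488
  k=2: S(2,0) = 12.0797; S(2,1) = 9.8900; S(2,2) = 8.0972
Terminal payoffs V(N, i) = max(K - S_T, 0):
  V(2,0) = 0.000000; V(2,1) = 0.000000; V(2,2) = 0.682766
Backward induction: V(k, i) = exp(-r*dt) * [p * V(k+1, i) + (1-p) * V(k+1, i+1)]; then take max(V_cont, immediate exercise) for American.
  V(1,0) = exp(-r*dt) * [p*0.000000 + (1-p)*0.000000] = 0.000000; exercise = 0.000000; V(1,0) = max -> 0.000000
  V(1,1) = exp(-r*dt) * [p*0.000000 + (1-p)*0.682766] = 0.349820; exercise = 0.000000; V(1,1) = max -> 0.349820
  V(0,0) = exp(-r*dt) * [p*0.000000 + (1-p)*0.349820] = 0.179233; exercise = 0.000000; V(0,0) = max -> 0.179233


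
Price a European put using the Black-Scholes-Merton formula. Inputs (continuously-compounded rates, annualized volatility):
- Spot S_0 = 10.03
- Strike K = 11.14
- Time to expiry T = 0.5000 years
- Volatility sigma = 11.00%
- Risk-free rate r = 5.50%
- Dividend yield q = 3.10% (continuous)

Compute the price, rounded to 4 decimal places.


Answer: Price = 1.0077

Derivation:
d1 = (ln(S/K) + (r - q + 0.5*sigma^2) * T) / (sigma * sqrt(T)) = -1.15626914
d2 = d1 - sigma * sqrt(T) = -1.23405089
exp(-rT) = 0.97287468; exp(-qT) = 0.98461951
P = K * exp(-rT) * N(-d2) - S_0 * exp(-qT) * N(-d1)
N(-d1) = 0.87621446; N(-d2) = 0.89140803
P = 11.1400 * 0.97287468 * 0.89140803 - 10.0300 * 0.98461951 * 0.87621446 = 1.0077


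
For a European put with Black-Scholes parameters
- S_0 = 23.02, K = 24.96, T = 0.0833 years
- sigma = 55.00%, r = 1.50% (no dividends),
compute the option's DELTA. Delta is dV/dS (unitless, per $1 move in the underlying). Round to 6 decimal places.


Answer: Delta = -0.663659

Derivation:
d1 = -0.4224688063; d2 = -0.5812083729
phi(d1) = 0.3648830166; exp(-qT) = 1.0000000000; exp(-rT) = 0.9987512803
N(-d1) = 0.6636585677
Delta = -exp(-qT) * N(-d1) = -1.0000000000 * 0.6636585677 = -0.663659


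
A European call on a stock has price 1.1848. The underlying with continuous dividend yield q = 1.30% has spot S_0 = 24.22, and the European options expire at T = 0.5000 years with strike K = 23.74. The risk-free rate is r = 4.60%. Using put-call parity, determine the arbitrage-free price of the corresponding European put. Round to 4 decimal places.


Answer: Put price = 0.3219

Derivation:
Put-call parity: C - P = S_0 * exp(-qT) - K * exp(-rT).
S_0 * exp(-qT) = 24.2200 * 0.99352108 = 24.06308054
K * exp(-rT) = 23.7400 * 0.97726248 = 23.20021136
P = C - S*exp(-qT) + K*exp(-rT)
P = 1.1848 - 24.06308054 + 23.20021136 = 0.3219


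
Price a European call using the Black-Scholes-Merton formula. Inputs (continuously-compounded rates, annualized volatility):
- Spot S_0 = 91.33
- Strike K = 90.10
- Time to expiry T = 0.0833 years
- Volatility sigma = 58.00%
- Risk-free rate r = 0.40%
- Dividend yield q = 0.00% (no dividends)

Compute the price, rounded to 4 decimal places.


d1 = (ln(S/K) + (r - q + 0.5*sigma^2) * T) / (sigma * sqrt(T)) = 0.16668898
d2 = d1 - sigma * sqrt(T) = -0.00070911
exp(-rT) = 0.99966686; exp(-qT) = 1.00000000
C = S_0 * exp(-qT) * N(d1) - K * exp(-rT) * N(d2)
N(d1) = 0.56619261; N(d2) = 0.49971711
C = 91.3300 * 1.00000000 * 0.56619261 - 90.1000 * 0.99966686 * 0.49971711 = 6.7009

Answer: Price = 6.7009


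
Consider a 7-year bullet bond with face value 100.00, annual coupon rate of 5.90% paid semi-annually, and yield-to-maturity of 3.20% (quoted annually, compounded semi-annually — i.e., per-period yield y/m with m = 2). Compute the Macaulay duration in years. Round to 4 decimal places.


Coupon per period c = face * coupon_rate / m = 2.950000
Periods per year m = 2; per-period yield y/m = 0.016000
Number of cashflows N = 14
Cashflows (t years, CF_t, discount factor 1/(1+y/m)^(m*t), PV):
  t = 0.5000: CF_t = 2.950000, DF = 0.984252, PV = 2.903543
  t = 1.0000: CF_t = 2.950000, DF = 0.968752, PV = 2.857818
  t = 1.5000: CF_t = 2.950000, DF = 0.953496, PV = 2.812813
  t = 2.0000: CF_t = 2.950000, DF = 0.938480, PV = 2.768517
  t = 2.5000: CF_t = 2.950000, DF = 0.923701, PV = 2.724918
  t = 3.0000: CF_t = 2.950000, DF = 0.909155, PV = 2.682006
  t = 3.5000: CF_t = 2.950000, DF = 0.894837, PV = 2.639770
  t = 4.0000: CF_t = 2.950000, DF = 0.880745, PV = 2.598199
  t = 4.5000: CF_t = 2.950000, DF = 0.866875, PV = 2.557282
  t = 5.0000: CF_t = 2.950000, DF = 0.853224, PV = 2.517010
  t = 5.5000: CF_t = 2.950000, DF = 0.839787, PV = 2.477372
  t = 6.0000: CF_t = 2.950000, DF = 0.826562, PV = 2.438358
  t = 6.5000: CF_t = 2.950000, DF = 0.813545, PV = 2.399959
  t = 7.0000: CF_t = 102.950000, DF = 0.800734, PV = 82.435531
Price P = sum_t PV_t = 116.813097
Macaulay numerator sum_t t * PV_t:
  t * PV_t at t = 0.5000: 1.451772
  t * PV_t at t = 1.0000: 2.857818
  t * PV_t at t = 1.5000: 4.219220
  t * PV_t at t = 2.0000: 5.537034
  t * PV_t at t = 2.5000: 6.812296
  t * PV_t at t = 3.0000: 8.046018
  t * PV_t at t = 3.5000: 9.239194
  t * PV_t at t = 4.0000: 10.392795
  t * PV_t at t = 4.5000: 11.507770
  t * PV_t at t = 5.0000: 12.585050
  t * PV_t at t = 5.5000: 13.625546
  t * PV_t at t = 6.0000: 14.630150
  t * PV_t at t = 6.5000: 15.599733
  t * PV_t at t = 7.0000: 577.048717
Macaulay duration D = (sum_t t * PV_t) / P = 693.553112 / 116.813097 = 5.937289

Answer: Macaulay duration = 5.9373 years


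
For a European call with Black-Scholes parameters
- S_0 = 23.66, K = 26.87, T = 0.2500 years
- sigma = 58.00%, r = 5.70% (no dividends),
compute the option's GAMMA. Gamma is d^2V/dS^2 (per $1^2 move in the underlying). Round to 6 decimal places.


d1 = -0.2445674623; d2 = -0.5345674623
phi(d1) = 0.3871879074; exp(-qT) = 1.0000000000; exp(-rT) = 0.9858510507
Gamma = exp(-qT) * phi(d1) / (S * sigma * sqrt(T)) = 1.0000000000 * 0.3871879074 / (23.6600 * 0.5800 * 0.5000000000) = 0.056430

Answer: Gamma = 0.056430


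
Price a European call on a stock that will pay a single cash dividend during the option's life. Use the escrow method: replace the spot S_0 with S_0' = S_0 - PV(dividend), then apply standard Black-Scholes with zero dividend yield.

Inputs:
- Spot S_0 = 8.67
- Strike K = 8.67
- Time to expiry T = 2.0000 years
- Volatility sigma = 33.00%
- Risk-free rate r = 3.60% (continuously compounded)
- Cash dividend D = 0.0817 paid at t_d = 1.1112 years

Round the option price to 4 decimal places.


Answer: Price = 1.8125

Derivation:
PV(D) = D * exp(-r * t_d) = 0.0817 * 0.96078636 = 0.07849625
S_0' = S_0 - PV(D) = 8.6700 - 0.07849625 = 8.59150375
d1 = (ln(S_0'/K) + (r + sigma^2/2)*T) / (sigma*sqrt(T)) = 0.36813477
d2 = d1 - sigma*sqrt(T) = -0.09855571
exp(-rT) = 0.93053090
N(d1) = 0.64361363; N(d2) = 0.46074552
C = S_0' * N(d1) - K * exp(-rT) * N(d2) = 8.59150375 * 0.64361363 - 8.6700 * 0.93053090 * 0.46074552 = 1.8125


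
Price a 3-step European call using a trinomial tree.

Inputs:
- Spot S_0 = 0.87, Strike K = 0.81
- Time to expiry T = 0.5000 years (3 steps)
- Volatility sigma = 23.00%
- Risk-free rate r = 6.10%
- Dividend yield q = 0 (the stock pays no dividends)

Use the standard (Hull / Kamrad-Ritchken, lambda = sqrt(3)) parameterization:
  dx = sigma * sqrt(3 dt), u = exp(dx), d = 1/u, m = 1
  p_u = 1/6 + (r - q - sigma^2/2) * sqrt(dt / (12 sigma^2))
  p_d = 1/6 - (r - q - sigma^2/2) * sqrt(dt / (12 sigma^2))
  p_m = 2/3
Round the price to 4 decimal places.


Answer: Price = V(0,0) = 0.1074

Derivation:
dt = T/N = 0.166667; dx = sigma*sqrt(3*dt) = 0.162635
u = exp(dx) = 1.176607; d = 1/u = 0.849902
p_u = 0.184370, p_m = 0.666667, p_d = 0.148963
Discount per step: exp(-r*dt) = 0.989885
Stock lattice S(k, j) with j the centered position index:
  k=0: S(0,+0) = 0.8700
  k=1: S(1,-1) = 0.7394; S(1,+0) = 0.8700; S(1,+1) = 1.0236
  k=2: S(2,-2) = 0.6284; S(2,-1) = 0.7394; S(2,+0) = 0.8700; S(2,+1) = 1.0236; S(2,+2) = 1.2044
  k=3: S(3,-3) = 0.5341; S(3,-2) = 0.6284; S(3,-1) = 0.7394; S(3,+0) = 0.8700; S(3,+1) = 1.0236; S(3,+2) = 1.2044; S(3,+3) = 1.4171
Terminal payoffs V(N, j) = max(S_T - K, 0):
  V(3,-3) = 0.000000; V(3,-2) = 0.000000; V(3,-1) = 0.000000; V(3,+0) = 0.060000; V(3,+1) = 0.213648; V(3,+2) = 0.394431; V(3,+3) = 0.607141
Backward induction: V(k, j) = exp(-r*dt) * [p_u * V(k+1, j+1) + p_m * V(k+1, j) + p_d * V(k+1, j-1)]
  V(2,-2) = exp(-r*dt) * [p_u*0.000000 + p_m*0.000000 + p_d*0.000000] = 0.000000
  V(2,-1) = exp(-r*dt) * [p_u*0.060000 + p_m*0.000000 + p_d*0.000000] = 0.010950
  V(2,+0) = exp(-r*dt) * [p_u*0.213648 + p_m*0.060000 + p_d*0.000000] = 0.078587
  V(2,+1) = exp(-r*dt) * [p_u*0.394431 + p_m*0.213648 + p_d*0.060000] = 0.221824
  V(2,+2) = exp(-r*dt) * [p_u*0.607141 + p_m*0.394431 + p_d*0.213648] = 0.402604
  V(1,-1) = exp(-r*dt) * [p_u*0.078587 + p_m*0.010950 + p_d*0.000000] = 0.021569
  V(1,+0) = exp(-r*dt) * [p_u*0.221824 + p_m*0.078587 + p_d*0.010950] = 0.093960
  V(1,+1) = exp(-r*dt) * [p_u*0.402604 + p_m*0.221824 + p_d*0.078587] = 0.231452
  V(0,+0) = exp(-r*dt) * [p_u*0.231452 + p_m*0.093960 + p_d*0.021569] = 0.107428


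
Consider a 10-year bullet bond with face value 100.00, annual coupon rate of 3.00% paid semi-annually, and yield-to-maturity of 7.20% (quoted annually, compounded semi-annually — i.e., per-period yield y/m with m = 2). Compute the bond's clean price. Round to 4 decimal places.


Coupon per period c = face * coupon_rate / m = 1.500000
Periods per year m = 2; per-period yield y/m = 0.036000
Number of cashflows N = 20
Cashflows (t years, CF_t, discount factor 1/(1+y/m)^(m*t), PV):
  t = 0.5000: CF_t = 1.500000, DF = 0.965251, PV = 1.447876
  t = 1.0000: CF_t = 1.500000, DF = 0.931709, PV = 1.397564
  t = 1.5000: CF_t = 1.500000, DF = 0.899333, PV = 1.349000
  t = 2.0000: CF_t = 1.500000, DF = 0.868082, PV = 1.302124
  t = 2.5000: CF_t = 1.500000, DF = 0.837917, PV = 1.256876
  t = 3.0000: CF_t = 1.500000, DF = 0.808801, PV = 1.213201
  t = 3.5000: CF_t = 1.500000, DF = 0.780696, PV = 1.171043
  t = 4.0000: CF_t = 1.500000, DF = 0.753567, PV = 1.130351
  t = 4.5000: CF_t = 1.500000, DF = 0.727381, PV = 1.091072
  t = 5.0000: CF_t = 1.500000, DF = 0.702106, PV = 1.053158
  t = 5.5000: CF_t = 1.500000, DF = 0.677708, PV = 1.016562
  t = 6.0000: CF_t = 1.500000, DF = 0.654158, PV = 0.981238
  t = 6.5000: CF_t = 1.500000, DF = 0.631427, PV = 0.947141
  t = 7.0000: CF_t = 1.500000, DF = 0.609486, PV = 0.914228
  t = 7.5000: CF_t = 1.500000, DF = 0.588307, PV = 0.882460
  t = 8.0000: CF_t = 1.500000, DF = 0.567863, PV = 0.851795
  t = 8.5000: CF_t = 1.500000, DF = 0.548131, PV = 0.822196
  t = 9.0000: CF_t = 1.500000, DF = 0.529084, PV = 0.793626
  t = 9.5000: CF_t = 1.500000, DF = 0.510699, PV = 0.766048
  t = 10.0000: CF_t = 101.500000, DF = 0.492952, PV = 50.034658
Price P = sum_t PV_t = 70.422217

Answer: Price = 70.4222


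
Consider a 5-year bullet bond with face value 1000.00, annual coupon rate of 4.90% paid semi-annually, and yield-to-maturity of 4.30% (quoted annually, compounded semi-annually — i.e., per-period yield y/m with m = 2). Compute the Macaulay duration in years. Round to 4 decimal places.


Coupon per period c = face * coupon_rate / m = 24.500000
Periods per year m = 2; per-period yield y/m = 0.021500
Number of cashflows N = 10
Cashflows (t years, CF_t, discount factor 1/(1+y/m)^(m*t), PV):
  t = 0.5000: CF_t = 24.500000, DF = 0.978953, PV = 23.984337
  t = 1.0000: CF_t = 24.500000, DF = 0.958348, PV = 23.479527
  t = 1.5000: CF_t = 24.500000, DF = 0.938177, PV = 22.985342
  t = 2.0000: CF_t = 24.500000, DF = 0.918431, PV = 22.501559
  t = 2.5000: CF_t = 24.500000, DF = 0.899100, PV = 22.027957
  t = 3.0000: CF_t = 24.500000, DF = 0.880177, PV = 21.564325
  t = 3.5000: CF_t = 24.500000, DF = 0.861651, PV = 21.110450
  t = 4.0000: CF_t = 24.500000, DF = 0.843515, PV = 20.666128
  t = 4.5000: CF_t = 24.500000, DF = 0.825762, PV = 20.231158
  t = 5.0000: CF_t = 1024.500000, DF = 0.808381, PV = 828.186702
Price P = sum_t PV_t = 1026.737485
Macaulay numerator sum_t t * PV_t:
  t * PV_t at t = 0.5000: 11.992168
  t * PV_t at t = 1.0000: 23.479527
  t * PV_t at t = 1.5000: 34.478013
  t * PV_t at t = 2.0000: 45.003117
  t * PV_t at t = 2.5000: 55.069894
  t * PV_t at t = 3.0000: 64.692974
  t * PV_t at t = 3.5000: 73.886574
  t * PV_t at t = 4.0000: 82.664512
  t * PV_t at t = 4.5000: 91.040212
  t * PV_t at t = 5.0000: 4140.933512
Macaulay duration D = (sum_t t * PV_t) / P = 4623.240503 / 1026.737485 = 4.502846

Answer: Macaulay duration = 4.5028 years


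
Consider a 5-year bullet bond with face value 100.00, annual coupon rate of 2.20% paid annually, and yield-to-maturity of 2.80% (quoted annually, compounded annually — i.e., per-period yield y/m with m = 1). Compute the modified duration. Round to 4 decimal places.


Answer: Modified duration = 4.6555

Derivation:
Coupon per period c = face * coupon_rate / m = 2.200000
Periods per year m = 1; per-period yield y/m = 0.028000
Number of cashflows N = 5
Cashflows (t years, CF_t, discount factor 1/(1+y/m)^(m*t), PV):
  t = 1.0000: CF_t = 2.200000, DF = 0.972763, PV = 2.140078
  t = 2.0000: CF_t = 2.200000, DF = 0.946267, PV = 2.081788
  t = 3.0000: CF_t = 2.200000, DF = 0.920493, PV = 2.025085
  t = 4.0000: CF_t = 2.200000, DF = 0.895422, PV = 1.969927
  t = 5.0000: CF_t = 102.200000, DF = 0.871033, PV = 89.019535
Price P = sum_t PV_t = 97.236414
First compute Macaulay numerator sum_t t * PV_t:
  t * PV_t at t = 1.0000: 2.140078
  t * PV_t at t = 2.0000: 4.163576
  t * PV_t at t = 3.0000: 6.075256
  t * PV_t at t = 4.0000: 7.879710
  t * PV_t at t = 5.0000: 445.097676
Macaulay duration D = 465.356295 / 97.236414 = 4.785823
Modified duration = D / (1 + y/m) = 4.785823 / (1 + 0.028000) = 4.655470


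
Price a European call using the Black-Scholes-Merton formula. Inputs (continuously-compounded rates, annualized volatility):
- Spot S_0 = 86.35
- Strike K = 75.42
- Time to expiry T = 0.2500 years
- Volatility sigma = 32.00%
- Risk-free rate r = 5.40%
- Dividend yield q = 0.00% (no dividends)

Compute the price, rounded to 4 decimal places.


Answer: Price = 13.1572

Derivation:
d1 = (ln(S/K) + (r - q + 0.5*sigma^2) * T) / (sigma * sqrt(T)) = 1.01022695
d2 = d1 - sigma * sqrt(T) = 0.85022695
exp(-rT) = 0.98659072; exp(-qT) = 1.00000000
C = S_0 * exp(-qT) * N(d1) - K * exp(-rT) * N(d2)
N(d1) = 0.84380672; N(d2) = 0.80240054
C = 86.3500 * 1.00000000 * 0.84380672 - 75.4200 * 0.98659072 * 0.80240054 = 13.1572


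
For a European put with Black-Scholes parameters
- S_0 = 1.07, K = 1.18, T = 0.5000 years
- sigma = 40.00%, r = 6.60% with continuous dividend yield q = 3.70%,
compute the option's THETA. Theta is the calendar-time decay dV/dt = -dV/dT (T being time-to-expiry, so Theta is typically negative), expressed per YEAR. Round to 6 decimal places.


Answer: Theta = -0.088556

Derivation:
d1 = -0.1532858656; d2 = -0.4361285781
phi(d1) = 0.3942828194; exp(-qT) = 0.9816700746; exp(-rT) = 0.9675385596
Theta = -S*exp(-qT)*phi(d1)*sigma/(2*sqrt(T)) + r*K*exp(-rT)*N(-d2) - q*S*exp(-qT)*N(-d1)
N(-d1) = 0.5609135767; N(-d2) = 0.6686282782; sqrt(T) = 0.7071067812
Term 1 = -1.0700 * 0.9816700746 * 0.3942828194 * 0.4000 / (2 * 0.7071067812) = -0.1171391792
Term 2 = 0.0660 * 1.1800 * 0.9675385596 * 0.6686282782 = 0.0503824132
Term 3 = -0.0370 * 1.0700 * 0.9816700746 * 0.5609135767 = -0.0217995238
Theta = -0.1171391792 + (0.0503824132) + (-0.0217995238) = -0.088556


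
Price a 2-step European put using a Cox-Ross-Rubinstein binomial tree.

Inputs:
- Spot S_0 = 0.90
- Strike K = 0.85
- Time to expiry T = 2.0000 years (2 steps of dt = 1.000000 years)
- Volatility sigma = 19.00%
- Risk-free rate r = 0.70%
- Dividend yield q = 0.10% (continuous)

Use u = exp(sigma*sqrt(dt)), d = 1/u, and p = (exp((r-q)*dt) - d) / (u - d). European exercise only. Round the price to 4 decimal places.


Answer: Price = V(0,0) = 0.0654

Derivation:
dt = T/N = 1.000000
u = exp(sigma*sqrt(dt)) = 1.209250; d = 1/u = 0.826959
p = (exp((r-q)*dt) - d) / (u - d) = 0.468384
Discount per step: exp(-r*dt) = 0.993024
Stock lattice S(k, i) with i counting down-moves:
  k=0: S(0,0) = 0.9000
  k=1: S(1,0) = 1.0883; S(1,1) = 0.7443
  k=2: S(2,0) = 1.3161; S(2,1) = 0.9000; S(2,2) = 0.6155
Terminal payoffs V(N, i) = max(K - S_T, 0):
  V(2,0) = 0.000000; V(2,1) = 0.000000; V(2,2) = 0.234525
Backward induction: V(k, i) = exp(-r*dt) * [p * V(k+1, i) + (1-p) * V(k+1, i+1)].
  V(1,0) = exp(-r*dt) * [p*0.000000 + (1-p)*0.000000] = 0.000000
  V(1,1) = exp(-r*dt) * [p*0.000000 + (1-p)*0.234525] = 0.123807
  V(0,0) = exp(-r*dt) * [p*0.000000 + (1-p)*0.123807] = 0.065359


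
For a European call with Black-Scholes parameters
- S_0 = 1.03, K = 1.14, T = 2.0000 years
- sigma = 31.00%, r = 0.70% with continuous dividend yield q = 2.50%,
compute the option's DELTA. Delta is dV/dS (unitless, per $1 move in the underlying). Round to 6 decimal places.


d1 = -0.0943633091; d2 = -0.5327695134
phi(d1) = 0.3971700509; exp(-qT) = 0.9512294245; exp(-rT) = 0.9860975443
N(d1) = 0.4624102804
Delta = exp(-qT) * N(d1) = 0.9512294245 * 0.4624102804 = 0.439858

Answer: Delta = 0.439858


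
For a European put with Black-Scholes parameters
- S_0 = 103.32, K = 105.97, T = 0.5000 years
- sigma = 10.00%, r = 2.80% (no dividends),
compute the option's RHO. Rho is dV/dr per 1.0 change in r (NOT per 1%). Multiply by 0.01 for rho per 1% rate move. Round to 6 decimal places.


Answer: Rho = -30.173725

Derivation:
d1 = -0.1248052938; d2 = -0.1955159719
phi(d1) = 0.3958473136; exp(-qT) = 1.0000000000; exp(-rT) = 0.9860975443
N(-d2) = 0.5775054824
Rho = -K*T*exp(-rT)*N(-d2) = -105.9700 * 0.5000 * 0.9860975443 * 0.5775054824 = -30.173725


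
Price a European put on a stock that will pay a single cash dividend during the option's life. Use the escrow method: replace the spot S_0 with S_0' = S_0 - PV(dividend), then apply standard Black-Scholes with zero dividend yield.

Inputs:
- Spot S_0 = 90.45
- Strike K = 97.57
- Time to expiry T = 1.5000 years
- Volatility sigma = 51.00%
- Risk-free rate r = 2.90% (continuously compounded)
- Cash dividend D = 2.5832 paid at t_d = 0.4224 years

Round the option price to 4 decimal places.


Answer: Price = 25.0901

Derivation:
PV(D) = D * exp(-r * t_d) = 2.5832 * 0.98782512 = 2.55174985
S_0' = S_0 - PV(D) = 90.4500 - 2.55174985 = 87.89825015
d1 = (ln(S_0'/K) + (r + sigma^2/2)*T) / (sigma*sqrt(T)) = 0.21482638
d2 = d1 - sigma*sqrt(T) = -0.40979351
exp(-rT) = 0.95743255
N(-d1) = 0.41495134; N(-d2) = 0.65902128
P = K * exp(-rT) * N(-d2) - S_0' * N(-d1) = 97.5700 * 0.95743255 * 0.65902128 - 87.89825015 * 0.41495134 = 25.0901


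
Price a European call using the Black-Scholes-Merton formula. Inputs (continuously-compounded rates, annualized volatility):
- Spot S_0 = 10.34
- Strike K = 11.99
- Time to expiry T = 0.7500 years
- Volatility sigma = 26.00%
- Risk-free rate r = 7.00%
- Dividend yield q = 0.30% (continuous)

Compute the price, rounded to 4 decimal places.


Answer: Price = 0.5321

Derivation:
d1 = (ln(S/K) + (r - q + 0.5*sigma^2) * T) / (sigma * sqrt(T)) = -0.32177551
d2 = d1 - sigma * sqrt(T) = -0.54694212
exp(-rT) = 0.94885432; exp(-qT) = 0.99775253
C = S_0 * exp(-qT) * N(d1) - K * exp(-rT) * N(d2)
N(d1) = 0.37381138; N(d2) = 0.29220925
C = 10.3400 * 0.99775253 * 0.37381138 - 11.9900 * 0.94885432 * 0.29220925 = 0.5321
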